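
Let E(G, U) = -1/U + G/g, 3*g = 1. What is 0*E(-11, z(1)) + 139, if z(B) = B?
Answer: 139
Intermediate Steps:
g = ⅓ (g = (⅓)*1 = ⅓ ≈ 0.33333)
E(G, U) = -1/U + 3*G (E(G, U) = -1/U + G/(⅓) = -1/U + G*3 = -1/U + 3*G)
0*E(-11, z(1)) + 139 = 0*(-1/1 + 3*(-11)) + 139 = 0*(-1*1 - 33) + 139 = 0*(-1 - 33) + 139 = 0*(-34) + 139 = 0 + 139 = 139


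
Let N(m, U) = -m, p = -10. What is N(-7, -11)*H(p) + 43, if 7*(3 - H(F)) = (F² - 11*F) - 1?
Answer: -145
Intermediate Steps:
H(F) = 22/7 - F²/7 + 11*F/7 (H(F) = 3 - ((F² - 11*F) - 1)/7 = 3 - (-1 + F² - 11*F)/7 = 3 + (⅐ - F²/7 + 11*F/7) = 22/7 - F²/7 + 11*F/7)
N(-7, -11)*H(p) + 43 = (-1*(-7))*(22/7 - ⅐*(-10)² + (11/7)*(-10)) + 43 = 7*(22/7 - ⅐*100 - 110/7) + 43 = 7*(22/7 - 100/7 - 110/7) + 43 = 7*(-188/7) + 43 = -188 + 43 = -145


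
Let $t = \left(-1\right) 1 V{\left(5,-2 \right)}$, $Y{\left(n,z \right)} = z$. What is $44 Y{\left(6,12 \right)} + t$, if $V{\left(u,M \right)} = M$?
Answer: $530$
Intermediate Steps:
$t = 2$ ($t = \left(-1\right) 1 \left(-2\right) = \left(-1\right) \left(-2\right) = 2$)
$44 Y{\left(6,12 \right)} + t = 44 \cdot 12 + 2 = 528 + 2 = 530$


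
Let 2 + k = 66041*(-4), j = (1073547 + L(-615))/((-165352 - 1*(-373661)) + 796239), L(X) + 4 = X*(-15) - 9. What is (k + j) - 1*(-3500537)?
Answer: 3251091098067/1004548 ≈ 3.2364e+6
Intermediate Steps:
L(X) = -13 - 15*X (L(X) = -4 + (X*(-15) - 9) = -4 + (-15*X - 9) = -4 + (-9 - 15*X) = -13 - 15*X)
j = 1082759/1004548 (j = (1073547 + (-13 - 15*(-615)))/((-165352 - 1*(-373661)) + 796239) = (1073547 + (-13 + 9225))/((-165352 + 373661) + 796239) = (1073547 + 9212)/(208309 + 796239) = 1082759/1004548 ≈ 1.0779)
k = -264166 (k = -2 + 66041*(-4) = -2 - 264164 = -264166)
(k + j) - 1*(-3500537) = (-264166 + 1082759/1004548) - 1*(-3500537) = -265366344209/1004548 + 3500537 = 3251091098067/1004548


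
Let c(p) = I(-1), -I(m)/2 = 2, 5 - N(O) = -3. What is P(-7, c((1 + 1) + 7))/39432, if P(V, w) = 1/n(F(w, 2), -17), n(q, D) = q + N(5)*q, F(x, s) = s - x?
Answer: 1/2129328 ≈ 4.6963e-7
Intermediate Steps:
N(O) = 8 (N(O) = 5 - 1*(-3) = 5 + 3 = 8)
I(m) = -4 (I(m) = -2*2 = -4)
c(p) = -4
n(q, D) = 9*q (n(q, D) = q + 8*q = 9*q)
P(V, w) = 1/(18 - 9*w) (P(V, w) = 1/(9*(2 - w)) = 1/(18 - 9*w))
P(-7, c((1 + 1) + 7))/39432 = -1/(-18 + 9*(-4))/39432 = -1/(-18 - 36)*(1/39432) = -1/(-54)*(1/39432) = -1*(-1/54)*(1/39432) = (1/54)*(1/39432) = 1/2129328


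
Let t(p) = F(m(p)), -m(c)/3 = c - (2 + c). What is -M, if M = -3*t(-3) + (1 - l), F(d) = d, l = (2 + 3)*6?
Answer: 47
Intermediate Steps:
l = 30 (l = 5*6 = 30)
m(c) = 6 (m(c) = -3*(c - (2 + c)) = -3*(c + (-2 - c)) = -3*(-2) = 6)
t(p) = 6
M = -47 (M = -3*6 + (1 - 1*30) = -18 + (1 - 30) = -18 - 29 = -47)
-M = -1*(-47) = 47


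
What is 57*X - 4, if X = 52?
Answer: 2960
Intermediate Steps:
57*X - 4 = 57*52 - 4 = 2964 - 4 = 2960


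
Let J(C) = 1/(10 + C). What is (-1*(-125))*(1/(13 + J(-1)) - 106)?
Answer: -1562375/118 ≈ -13240.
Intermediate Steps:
(-1*(-125))*(1/(13 + J(-1)) - 106) = (-1*(-125))*(1/(13 + 1/(10 - 1)) - 106) = 125*(1/(13 + 1/9) - 106) = 125*(1/(13 + ⅑) - 106) = 125*(1/(118/9) - 106) = 125*(9/118 - 106) = 125*(-12499/118) = -1562375/118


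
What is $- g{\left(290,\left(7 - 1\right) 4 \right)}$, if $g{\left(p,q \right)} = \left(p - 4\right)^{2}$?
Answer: $-81796$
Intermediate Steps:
$g{\left(p,q \right)} = \left(-4 + p\right)^{2}$
$- g{\left(290,\left(7 - 1\right) 4 \right)} = - \left(-4 + 290\right)^{2} = - 286^{2} = \left(-1\right) 81796 = -81796$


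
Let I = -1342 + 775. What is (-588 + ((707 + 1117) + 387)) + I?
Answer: 1056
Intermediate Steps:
I = -567
(-588 + ((707 + 1117) + 387)) + I = (-588 + ((707 + 1117) + 387)) - 567 = (-588 + (1824 + 387)) - 567 = (-588 + 2211) - 567 = 1623 - 567 = 1056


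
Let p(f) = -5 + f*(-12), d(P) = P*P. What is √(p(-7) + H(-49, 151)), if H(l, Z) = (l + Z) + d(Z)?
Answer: √22982 ≈ 151.60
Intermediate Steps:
d(P) = P²
p(f) = -5 - 12*f
H(l, Z) = Z + l + Z² (H(l, Z) = (l + Z) + Z² = (Z + l) + Z² = Z + l + Z²)
√(p(-7) + H(-49, 151)) = √((-5 - 12*(-7)) + (151 - 49 + 151²)) = √((-5 + 84) + (151 - 49 + 22801)) = √(79 + 22903) = √22982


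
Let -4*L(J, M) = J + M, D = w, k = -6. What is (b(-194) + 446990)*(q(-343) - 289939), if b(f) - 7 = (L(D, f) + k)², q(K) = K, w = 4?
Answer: -260510242657/2 ≈ -1.3026e+11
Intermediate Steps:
D = 4
L(J, M) = -J/4 - M/4 (L(J, M) = -(J + M)/4 = -J/4 - M/4)
b(f) = 7 + (-7 - f/4)² (b(f) = 7 + ((-¼*4 - f/4) - 6)² = 7 + ((-1 - f/4) - 6)² = 7 + (-7 - f/4)²)
(b(-194) + 446990)*(q(-343) - 289939) = ((7 + (28 - 194)²/16) + 446990)*(-343 - 289939) = ((7 + (1/16)*(-166)²) + 446990)*(-290282) = ((7 + (1/16)*27556) + 446990)*(-290282) = ((7 + 6889/4) + 446990)*(-290282) = (6917/4 + 446990)*(-290282) = (1794877/4)*(-290282) = -260510242657/2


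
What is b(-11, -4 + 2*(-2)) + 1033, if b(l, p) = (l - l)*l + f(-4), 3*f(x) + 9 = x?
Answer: 3086/3 ≈ 1028.7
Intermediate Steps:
f(x) = -3 + x/3
b(l, p) = -13/3 (b(l, p) = (l - l)*l + (-3 + (1/3)*(-4)) = 0*l + (-3 - 4/3) = 0 - 13/3 = -13/3)
b(-11, -4 + 2*(-2)) + 1033 = -13/3 + 1033 = 3086/3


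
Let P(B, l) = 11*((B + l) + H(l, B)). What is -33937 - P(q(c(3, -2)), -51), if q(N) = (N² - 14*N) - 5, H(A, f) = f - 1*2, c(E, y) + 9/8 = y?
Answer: -1101483/32 ≈ -34421.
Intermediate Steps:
c(E, y) = -9/8 + y
H(A, f) = -2 + f (H(A, f) = f - 2 = -2 + f)
q(N) = -5 + N² - 14*N
P(B, l) = -22 + 11*l + 22*B (P(B, l) = 11*((B + l) + (-2 + B)) = 11*(-2 + l + 2*B) = -22 + 11*l + 22*B)
-33937 - P(q(c(3, -2)), -51) = -33937 - (-22 + 11*(-51) + 22*(-5 + (-9/8 - 2)² - 14*(-9/8 - 2))) = -33937 - (-22 - 561 + 22*(-5 + (-25/8)² - 14*(-25/8))) = -33937 - (-22 - 561 + 22*(-5 + 625/64 + 175/4)) = -33937 - (-22 - 561 + 22*(3105/64)) = -33937 - (-22 - 561 + 34155/32) = -33937 - 1*15499/32 = -33937 - 15499/32 = -1101483/32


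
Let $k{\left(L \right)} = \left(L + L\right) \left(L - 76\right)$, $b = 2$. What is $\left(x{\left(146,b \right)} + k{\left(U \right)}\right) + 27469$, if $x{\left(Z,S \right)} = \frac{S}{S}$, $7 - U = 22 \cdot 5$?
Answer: $64344$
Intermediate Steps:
$U = -103$ ($U = 7 - 22 \cdot 5 = 7 - 110 = -103$)
$x{\left(Z,S \right)} = 1$
$k{\left(L \right)} = 2 L \left(-76 + L\right)$
$\left(x{\left(146,b \right)} + k{\left(U \right)}\right) + 27469 = \left(1 + 2 \left(-103\right) \left(-76 - 103\right)\right) + 27469 = \left(1 + 2 \left(-103\right) \left(-179\right)\right) + 27469 = \left(1 + 36874\right) + 27469 = 36875 + 27469 = 64344$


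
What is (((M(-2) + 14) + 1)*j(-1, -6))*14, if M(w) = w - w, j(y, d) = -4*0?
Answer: 0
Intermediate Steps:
j(y, d) = 0
M(w) = 0
(((M(-2) + 14) + 1)*j(-1, -6))*14 = (((0 + 14) + 1)*0)*14 = ((14 + 1)*0)*14 = (15*0)*14 = 0*14 = 0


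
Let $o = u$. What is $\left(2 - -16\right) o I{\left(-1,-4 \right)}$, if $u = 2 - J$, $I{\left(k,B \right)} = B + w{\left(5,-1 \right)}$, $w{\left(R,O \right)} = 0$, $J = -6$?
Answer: $-576$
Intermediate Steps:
$I{\left(k,B \right)} = B$ ($I{\left(k,B \right)} = B + 0 = B$)
$u = 8$ ($u = 2 - -6 = 2 + 6 = 8$)
$o = 8$
$\left(2 - -16\right) o I{\left(-1,-4 \right)} = \left(2 - -16\right) 8 \left(-4\right) = \left(2 + 16\right) 8 \left(-4\right) = 18 \cdot 8 \left(-4\right) = 144 \left(-4\right) = -576$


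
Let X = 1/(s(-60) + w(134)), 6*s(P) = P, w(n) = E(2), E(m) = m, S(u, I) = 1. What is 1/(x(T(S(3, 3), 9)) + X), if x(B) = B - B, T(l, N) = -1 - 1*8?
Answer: -8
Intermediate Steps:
T(l, N) = -9 (T(l, N) = -1 - 8 = -9)
w(n) = 2
s(P) = P/6
X = -⅛ (X = 1/((⅙)*(-60) + 2) = 1/(-10 + 2) = 1/(-8) = -⅛ ≈ -0.12500)
x(B) = 0
1/(x(T(S(3, 3), 9)) + X) = 1/(0 - ⅛) = 1/(-⅛) = -8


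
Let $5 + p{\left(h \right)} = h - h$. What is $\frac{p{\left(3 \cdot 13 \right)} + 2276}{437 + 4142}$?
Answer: $\frac{2271}{4579} \approx 0.49596$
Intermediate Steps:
$p{\left(h \right)} = -5$ ($p{\left(h \right)} = -5 + \left(h - h\right) = -5 + 0 = -5$)
$\frac{p{\left(3 \cdot 13 \right)} + 2276}{437 + 4142} = \frac{-5 + 2276}{437 + 4142} = \frac{2271}{4579}$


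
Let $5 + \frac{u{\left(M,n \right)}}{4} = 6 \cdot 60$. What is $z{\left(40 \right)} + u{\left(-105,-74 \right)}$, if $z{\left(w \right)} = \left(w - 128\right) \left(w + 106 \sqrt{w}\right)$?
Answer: $-2100 - 18656 \sqrt{10} \approx -61095.0$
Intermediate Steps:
$u{\left(M,n \right)} = 1420$ ($u{\left(M,n \right)} = -20 + 4 \cdot 6 \cdot 60 = -20 + 4 \cdot 360 = -20 + 1440 = 1420$)
$z{\left(w \right)} = \left(-128 + w\right) \left(w + 106 \sqrt{w}\right)$
$z{\left(40 \right)} + u{\left(-105,-74 \right)} = \left(40^{2} - 13568 \sqrt{40} - 5120 + 106 \cdot 40^{\frac{3}{2}}\right) + 1420 = \left(1600 - 13568 \cdot 2 \sqrt{10} - 5120 + 106 \cdot 80 \sqrt{10}\right) + 1420 = \left(1600 - 27136 \sqrt{10} - 5120 + 8480 \sqrt{10}\right) + 1420 = \left(-3520 - 18656 \sqrt{10}\right) + 1420 = -2100 - 18656 \sqrt{10}$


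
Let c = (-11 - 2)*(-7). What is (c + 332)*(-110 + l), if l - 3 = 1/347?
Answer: -15705144/347 ≈ -45260.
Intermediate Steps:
c = 91 (c = -13*(-7) = 91)
l = 1042/347 (l = 3 + 1/347 = 1042/347 ≈ 3.0029)
(c + 332)*(-110 + l) = (91 + 332)*(-110 + 1042/347) = 423*(-37128/347) = -15705144/347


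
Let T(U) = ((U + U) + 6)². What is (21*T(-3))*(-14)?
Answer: 0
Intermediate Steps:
T(U) = (6 + 2*U)² (T(U) = (2*U + 6)² = (6 + 2*U)²)
(21*T(-3))*(-14) = (21*(4*(3 - 3)²))*(-14) = (21*(4*0²))*(-14) = (21*(4*0))*(-14) = (21*0)*(-14) = 0*(-14) = 0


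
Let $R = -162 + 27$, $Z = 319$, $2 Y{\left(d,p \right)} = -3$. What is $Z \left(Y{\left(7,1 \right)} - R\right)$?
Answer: $\frac{85173}{2} \approx 42587.0$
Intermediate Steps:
$Y{\left(d,p \right)} = - \frac{3}{2}$ ($Y{\left(d,p \right)} = \frac{1}{2} \left(-3\right) = - \frac{3}{2}$)
$R = -135$
$Z \left(Y{\left(7,1 \right)} - R\right) = 319 \left(- \frac{3}{2} - -135\right) = 319 \left(- \frac{3}{2} + 135\right) = 319 \cdot \frac{267}{2} = \frac{85173}{2}$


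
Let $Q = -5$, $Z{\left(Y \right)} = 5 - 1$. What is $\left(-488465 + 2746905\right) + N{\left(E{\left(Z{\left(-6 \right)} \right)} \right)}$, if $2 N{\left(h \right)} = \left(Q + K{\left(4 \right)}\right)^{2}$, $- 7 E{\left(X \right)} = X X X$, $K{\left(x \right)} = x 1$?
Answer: $\frac{4516881}{2} \approx 2.2584 \cdot 10^{6}$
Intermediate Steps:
$Z{\left(Y \right)} = 4$ ($Z{\left(Y \right)} = 5 - 1 = 4$)
$K{\left(x \right)} = x$
$E{\left(X \right)} = - \frac{X^{3}}{7}$ ($E{\left(X \right)} = - \frac{X X X}{7} = - \frac{X^{2} X}{7} = - \frac{X^{3}}{7}$)
$N{\left(h \right)} = \frac{1}{2}$ ($N{\left(h \right)} = \frac{\left(-5 + 4\right)^{2}}{2} = \frac{\left(-1\right)^{2}}{2} = \frac{1}{2} \cdot 1 = \frac{1}{2}$)
$\left(-488465 + 2746905\right) + N{\left(E{\left(Z{\left(-6 \right)} \right)} \right)} = \left(-488465 + 2746905\right) + \frac{1}{2} = 2258440 + \frac{1}{2} = \frac{4516881}{2}$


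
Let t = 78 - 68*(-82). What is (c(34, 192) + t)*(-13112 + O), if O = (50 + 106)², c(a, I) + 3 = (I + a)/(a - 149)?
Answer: 317023832/5 ≈ 6.3405e+7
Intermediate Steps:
c(a, I) = -3 + (I + a)/(-149 + a) (c(a, I) = -3 + (I + a)/(a - 149) = -3 + (I + a)/(-149 + a))
O = 24336 (O = 156² = 24336)
t = 5654 (t = 78 + 5576 = 5654)
(c(34, 192) + t)*(-13112 + O) = ((447 + 192 - 2*34)/(-149 + 34) + 5654)*(-13112 + 24336) = ((447 + 192 - 68)/(-115) + 5654)*11224 = (-1/115*571 + 5654)*11224 = (-571/115 + 5654)*11224 = (649639/115)*11224 = 317023832/5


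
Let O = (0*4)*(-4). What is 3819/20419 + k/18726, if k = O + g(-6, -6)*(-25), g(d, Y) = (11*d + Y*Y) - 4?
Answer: 44435372/191183097 ≈ 0.23242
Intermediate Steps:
g(d, Y) = -4 + Y**2 + 11*d (g(d, Y) = (11*d + Y**2) - 4 = (Y**2 + 11*d) - 4 = -4 + Y**2 + 11*d)
O = 0 (O = 0*(-4) = 0)
k = 850 (k = 0 + (-4 + (-6)**2 + 11*(-6))*(-25) = 0 + (-4 + 36 - 66)*(-25) = 0 - 34*(-25) = 0 + 850 = 850)
3819/20419 + k/18726 = 3819/20419 + 850/18726 = 3819*(1/20419) + 850*(1/18726) = 3819/20419 + 425/9363 = 44435372/191183097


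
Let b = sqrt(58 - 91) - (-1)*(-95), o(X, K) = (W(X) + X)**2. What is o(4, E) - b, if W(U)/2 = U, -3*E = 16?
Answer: 239 - I*sqrt(33) ≈ 239.0 - 5.7446*I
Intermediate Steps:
E = -16/3 (E = -1/3*16 = -16/3 ≈ -5.3333)
W(U) = 2*U
o(X, K) = 9*X**2 (o(X, K) = (2*X + X)**2 = (3*X)**2 = 9*X**2)
b = -95 + I*sqrt(33) (b = sqrt(-33) - 1*95 = I*sqrt(33) - 95 = -95 + I*sqrt(33) ≈ -95.0 + 5.7446*I)
o(4, E) - b = 9*4**2 - (-95 + I*sqrt(33)) = 9*16 + (95 - I*sqrt(33)) = 144 + (95 - I*sqrt(33)) = 239 - I*sqrt(33)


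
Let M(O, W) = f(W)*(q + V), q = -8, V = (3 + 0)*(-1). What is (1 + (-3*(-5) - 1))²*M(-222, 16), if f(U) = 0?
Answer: 0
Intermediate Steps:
V = -3 (V = 3*(-1) = -3)
M(O, W) = 0 (M(O, W) = 0*(-8 - 3) = 0*(-11) = 0)
(1 + (-3*(-5) - 1))²*M(-222, 16) = (1 + (-3*(-5) - 1))²*0 = (1 + (15 - 1))²*0 = (1 + 14)²*0 = 15²*0 = 225*0 = 0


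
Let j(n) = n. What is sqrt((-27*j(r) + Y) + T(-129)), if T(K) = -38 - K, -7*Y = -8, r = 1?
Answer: 2*sqrt(798)/7 ≈ 8.0711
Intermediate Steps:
Y = 8/7 (Y = -1/7*(-8) = 8/7 ≈ 1.1429)
sqrt((-27*j(r) + Y) + T(-129)) = sqrt((-27*1 + 8/7) + (-38 - 1*(-129))) = sqrt((-27 + 8/7) + (-38 + 129)) = sqrt(-181/7 + 91) = sqrt(456/7) = 2*sqrt(798)/7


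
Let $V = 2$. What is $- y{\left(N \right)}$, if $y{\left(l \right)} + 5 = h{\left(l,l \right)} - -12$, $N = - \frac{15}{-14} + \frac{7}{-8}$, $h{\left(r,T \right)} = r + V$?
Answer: $- \frac{515}{56} \approx -9.1964$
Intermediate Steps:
$h{\left(r,T \right)} = 2 + r$ ($h{\left(r,T \right)} = r + 2 = 2 + r$)
$N = \frac{11}{56}$ ($N = \left(-15\right) \left(- \frac{1}{14}\right) + 7 \left(- \frac{1}{8}\right) = \frac{15}{14} - \frac{7}{8} = \frac{11}{56} \approx 0.19643$)
$y{\left(l \right)} = 9 + l$ ($y{\left(l \right)} = -5 + \left(\left(2 + l\right) - -12\right) = -5 + \left(\left(2 + l\right) + 12\right) = -5 + \left(14 + l\right) = 9 + l$)
$- y{\left(N \right)} = - (9 + \frac{11}{56}) = \left(-1\right) \frac{515}{56} = - \frac{515}{56}$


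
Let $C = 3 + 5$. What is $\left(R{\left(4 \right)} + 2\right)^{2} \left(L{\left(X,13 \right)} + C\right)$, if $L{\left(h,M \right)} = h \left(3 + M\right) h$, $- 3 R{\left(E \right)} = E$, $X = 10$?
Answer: $\frac{2144}{3} \approx 714.67$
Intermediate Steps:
$R{\left(E \right)} = - \frac{E}{3}$
$C = 8$
$L{\left(h,M \right)} = h^{2} \left(3 + M\right)$
$\left(R{\left(4 \right)} + 2\right)^{2} \left(L{\left(X,13 \right)} + C\right) = \left(\left(- \frac{1}{3}\right) 4 + 2\right)^{2} \left(10^{2} \left(3 + 13\right) + 8\right) = \left(- \frac{4}{3} + 2\right)^{2} \left(100 \cdot 16 + 8\right) = \left(\frac{2}{3}\right)^{2} \left(1600 + 8\right) = \frac{4}{9} \cdot 1608 = \frac{2144}{3}$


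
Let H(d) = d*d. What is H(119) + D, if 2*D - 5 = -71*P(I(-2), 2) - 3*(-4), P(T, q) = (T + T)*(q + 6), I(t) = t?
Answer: 30611/2 ≈ 15306.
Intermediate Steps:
H(d) = d**2
P(T, q) = 2*T*(6 + q) (P(T, q) = (2*T)*(6 + q) = 2*T*(6 + q))
D = 2289/2 (D = 5/2 + (-142*(-2)*(6 + 2) - 3*(-4))/2 = 5/2 + (-142*(-2)*8 + 12)/2 = 5/2 + (-71*(-32) + 12)/2 = 5/2 + (2272 + 12)/2 = 5/2 + (1/2)*2284 = 5/2 + 1142 = 2289/2 ≈ 1144.5)
H(119) + D = 119**2 + 2289/2 = 14161 + 2289/2 = 30611/2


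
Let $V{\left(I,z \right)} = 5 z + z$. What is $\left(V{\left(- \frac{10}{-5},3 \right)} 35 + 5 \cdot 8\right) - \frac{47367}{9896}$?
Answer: $\frac{6582953}{9896} \approx 665.21$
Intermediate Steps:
$V{\left(I,z \right)} = 6 z$
$\left(V{\left(- \frac{10}{-5},3 \right)} 35 + 5 \cdot 8\right) - \frac{47367}{9896} = \left(6 \cdot 3 \cdot 35 + 5 \cdot 8\right) - \frac{47367}{9896} = \left(18 \cdot 35 + 40\right) - 47367 \cdot \frac{1}{9896} = \left(630 + 40\right) - \frac{47367}{9896} = 670 - \frac{47367}{9896} = \frac{6582953}{9896}$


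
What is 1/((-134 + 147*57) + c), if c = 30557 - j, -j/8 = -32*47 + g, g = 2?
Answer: 1/26786 ≈ 3.7333e-5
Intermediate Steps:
j = 12016 (j = -8*(-32*47 + 2) = -8*(-1504 + 2) = -8*(-1502) = 12016)
c = 18541 (c = 30557 - 1*12016 = 30557 - 12016 = 18541)
1/((-134 + 147*57) + c) = 1/((-134 + 147*57) + 18541) = 1/((-134 + 8379) + 18541) = 1/(8245 + 18541) = 1/26786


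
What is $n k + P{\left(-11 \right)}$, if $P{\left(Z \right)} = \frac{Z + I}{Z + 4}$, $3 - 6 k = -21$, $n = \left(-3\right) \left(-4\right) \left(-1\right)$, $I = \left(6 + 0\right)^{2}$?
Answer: $- \frac{361}{7} \approx -51.571$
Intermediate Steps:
$I = 36$ ($I = 6^{2} = 36$)
$n = -12$ ($n = 12 \left(-1\right) = -12$)
$k = 4$ ($k = \frac{1}{2} - - \frac{7}{2} = \frac{1}{2} + \frac{7}{2} = 4$)
$P{\left(Z \right)} = \frac{36 + Z}{4 + Z}$ ($P{\left(Z \right)} = \frac{Z + 36}{Z + 4} = \frac{36 + Z}{4 + Z}$)
$n k + P{\left(-11 \right)} = \left(-12\right) 4 + \frac{36 - 11}{4 - 11} = -48 + \frac{1}{-7} \cdot 25 = -48 - \frac{25}{7} = - \frac{361}{7}$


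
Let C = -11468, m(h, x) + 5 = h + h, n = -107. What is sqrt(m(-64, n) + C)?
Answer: 3*I*sqrt(1289) ≈ 107.71*I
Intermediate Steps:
m(h, x) = -5 + 2*h (m(h, x) = -5 + (h + h) = -5 + 2*h)
sqrt(m(-64, n) + C) = sqrt((-5 + 2*(-64)) - 11468) = sqrt((-5 - 128) - 11468) = sqrt(-133 - 11468) = sqrt(-11601) = 3*I*sqrt(1289)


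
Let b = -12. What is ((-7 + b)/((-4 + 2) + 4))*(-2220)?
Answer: 21090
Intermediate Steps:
((-7 + b)/((-4 + 2) + 4))*(-2220) = ((-7 - 12)/((-4 + 2) + 4))*(-2220) = -19/(-2 + 4)*(-2220) = -19/2*(-2220) = 21090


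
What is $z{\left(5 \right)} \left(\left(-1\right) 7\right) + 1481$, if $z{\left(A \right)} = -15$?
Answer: $1586$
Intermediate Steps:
$z{\left(5 \right)} \left(\left(-1\right) 7\right) + 1481 = - 15 \left(\left(-1\right) 7\right) + 1481 = \left(-15\right) \left(-7\right) + 1481 = 105 + 1481 = 1586$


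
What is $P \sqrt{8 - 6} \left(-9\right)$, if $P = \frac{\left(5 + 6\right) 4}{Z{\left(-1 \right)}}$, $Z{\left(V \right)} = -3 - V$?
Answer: $198 \sqrt{2} \approx 280.01$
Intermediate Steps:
$P = -22$ ($P = \frac{\left(5 + 6\right) 4}{-3 - -1} = \frac{11 \cdot 4}{-3 + 1} = \frac{44}{-2} = 44 \left(- \frac{1}{2}\right) = -22$)
$P \sqrt{8 - 6} \left(-9\right) = - 22 \sqrt{8 - 6} \left(-9\right) = - 22 \sqrt{2} \left(-9\right) = 198 \sqrt{2}$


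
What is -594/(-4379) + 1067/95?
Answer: 4728823/416005 ≈ 11.367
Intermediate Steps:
-594/(-4379) + 1067/95 = -594*(-1/4379) + 1067*(1/95) = 594/4379 + 1067/95 = 4728823/416005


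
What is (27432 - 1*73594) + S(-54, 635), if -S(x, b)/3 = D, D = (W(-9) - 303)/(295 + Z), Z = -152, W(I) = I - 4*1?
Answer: -6600218/143 ≈ -46155.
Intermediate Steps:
W(I) = -4 + I (W(I) = I - 4 = -4 + I)
D = -316/143 (D = ((-4 - 9) - 303)/(295 - 152) = (-13 - 303)/143 = -316*1/143 = -316/143 ≈ -2.2098)
S(x, b) = 948/143 (S(x, b) = -3*(-316/143) = 948/143)
(27432 - 1*73594) + S(-54, 635) = (27432 - 1*73594) + 948/143 = (27432 - 73594) + 948/143 = -46162 + 948/143 = -6600218/143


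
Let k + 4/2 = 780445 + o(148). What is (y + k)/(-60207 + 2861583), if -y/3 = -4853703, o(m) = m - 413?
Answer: 15341287/2801376 ≈ 5.4763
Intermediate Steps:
o(m) = -413 + m
y = 14561109 (y = -3*(-4853703) = 14561109)
k = 780178 (k = -2 + (780445 + (-413 + 148)) = -2 + (780445 - 265) = -2 + 780180 = 780178)
(y + k)/(-60207 + 2861583) = (14561109 + 780178)/(-60207 + 2861583) = 15341287/2801376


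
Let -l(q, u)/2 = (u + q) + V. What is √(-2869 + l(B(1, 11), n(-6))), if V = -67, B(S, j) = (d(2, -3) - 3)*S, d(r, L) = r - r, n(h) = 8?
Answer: 3*I*√305 ≈ 52.393*I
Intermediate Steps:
d(r, L) = 0
B(S, j) = -3*S (B(S, j) = (0 - 3)*S = -3*S)
l(q, u) = 134 - 2*q - 2*u (l(q, u) = -2*((u + q) - 67) = -2*((q + u) - 67) = -2*(-67 + q + u) = 134 - 2*q - 2*u)
√(-2869 + l(B(1, 11), n(-6))) = √(-2869 + (134 - (-6) - 2*8)) = √(-2869 + (134 - 2*(-3) - 16)) = √(-2869 + (134 + 6 - 16)) = √(-2869 + 124) = √(-2745) = 3*I*√305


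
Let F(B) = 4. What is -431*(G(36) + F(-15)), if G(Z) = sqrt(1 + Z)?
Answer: -1724 - 431*sqrt(37) ≈ -4345.7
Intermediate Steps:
-431*(G(36) + F(-15)) = -431*(sqrt(1 + 36) + 4) = -431*(sqrt(37) + 4) = -431*(4 + sqrt(37)) = -1724 - 431*sqrt(37)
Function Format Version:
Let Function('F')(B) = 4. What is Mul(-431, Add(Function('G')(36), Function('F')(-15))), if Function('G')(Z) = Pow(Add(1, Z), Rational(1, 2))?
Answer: Add(-1724, Mul(-431, Pow(37, Rational(1, 2)))) ≈ -4345.7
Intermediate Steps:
Mul(-431, Add(Function('G')(36), Function('F')(-15))) = Mul(-431, Add(Pow(Add(1, 36), Rational(1, 2)), 4)) = Mul(-431, Add(Pow(37, Rational(1, 2)), 4)) = Mul(-431, Add(4, Pow(37, Rational(1, 2)))) = Add(-1724, Mul(-431, Pow(37, Rational(1, 2))))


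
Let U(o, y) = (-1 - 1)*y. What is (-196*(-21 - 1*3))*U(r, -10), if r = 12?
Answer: 94080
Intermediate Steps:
U(o, y) = -2*y
(-196*(-21 - 1*3))*U(r, -10) = (-196*(-21 - 1*3))*(-2*(-10)) = -196*(-21 - 3)*20 = -196*(-24)*20 = 4704*20 = 94080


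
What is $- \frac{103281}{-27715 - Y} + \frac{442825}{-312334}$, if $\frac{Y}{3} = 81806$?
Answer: $- \frac{88691952871}{85308722422} \approx -1.0397$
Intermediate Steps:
$Y = 245418$ ($Y = 3 \cdot 81806 = 245418$)
$- \frac{103281}{-27715 - Y} + \frac{442825}{-312334} = - \frac{103281}{-27715 - 245418} + \frac{442825}{-312334} = - \frac{103281}{-27715 - 245418} + 442825 \left(- \frac{1}{312334}\right) = - \frac{103281}{-273133} - \frac{442825}{312334} = \left(-103281\right) \left(- \frac{1}{273133}\right) - \frac{442825}{312334} = \frac{103281}{273133} - \frac{442825}{312334} = - \frac{88691952871}{85308722422}$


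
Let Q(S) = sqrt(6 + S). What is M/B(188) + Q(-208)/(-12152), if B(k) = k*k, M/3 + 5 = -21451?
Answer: -4023/2209 - I*sqrt(202)/12152 ≈ -1.8212 - 0.0011696*I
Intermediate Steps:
M = -64368 (M = -15 + 3*(-21451) = -15 - 64353 = -64368)
B(k) = k**2
M/B(188) + Q(-208)/(-12152) = -64368/(188**2) + sqrt(6 - 208)/(-12152) = -64368/35344 + sqrt(-202)*(-1/12152) = -64368*1/35344 + (I*sqrt(202))*(-1/12152) = -4023/2209 - I*sqrt(202)/12152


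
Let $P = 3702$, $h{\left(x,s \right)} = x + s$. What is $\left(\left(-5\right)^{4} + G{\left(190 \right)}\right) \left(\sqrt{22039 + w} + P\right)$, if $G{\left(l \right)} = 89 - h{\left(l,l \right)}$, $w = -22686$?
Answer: $1236468 + 334 i \sqrt{647} \approx 1.2365 \cdot 10^{6} + 8495.7 i$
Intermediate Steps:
$h{\left(x,s \right)} = s + x$
$G{\left(l \right)} = 89 - 2 l$ ($G{\left(l \right)} = 89 - \left(l + l\right) = 89 - 2 l$)
$\left(\left(-5\right)^{4} + G{\left(190 \right)}\right) \left(\sqrt{22039 + w} + P\right) = \left(\left(-5\right)^{4} + \left(89 - 380\right)\right) \left(\sqrt{22039 - 22686} + 3702\right) = \left(625 + \left(89 - 380\right)\right) \left(\sqrt{-647} + 3702\right) = \left(625 - 291\right) \left(i \sqrt{647} + 3702\right) = 334 \left(3702 + i \sqrt{647}\right) = 1236468 + 334 i \sqrt{647}$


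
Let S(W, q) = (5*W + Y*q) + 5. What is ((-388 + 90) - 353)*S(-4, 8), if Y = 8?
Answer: -31899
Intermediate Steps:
S(W, q) = 5 + 5*W + 8*q (S(W, q) = (5*W + 8*q) + 5 = 5 + 5*W + 8*q)
((-388 + 90) - 353)*S(-4, 8) = ((-388 + 90) - 353)*(5 + 5*(-4) + 8*8) = (-298 - 353)*(5 - 20 + 64) = -651*49 = -31899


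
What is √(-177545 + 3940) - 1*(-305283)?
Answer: 305283 + I*√173605 ≈ 3.0528e+5 + 416.66*I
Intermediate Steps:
√(-177545 + 3940) - 1*(-305283) = √(-173605) + 305283 = I*√173605 + 305283 = 305283 + I*√173605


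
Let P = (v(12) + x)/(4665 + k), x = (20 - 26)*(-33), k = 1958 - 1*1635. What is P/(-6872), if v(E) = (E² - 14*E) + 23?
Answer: -197/34277536 ≈ -5.7472e-6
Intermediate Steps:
k = 323 (k = 1958 - 1635 = 323)
x = 198 (x = -6*(-33) = 198)
v(E) = 23 + E² - 14*E
P = 197/4988 (P = ((23 + 12² - 14*12) + 198)/(4665 + 323) = ((23 + 144 - 168) + 198)/4988 = (-1 + 198)*(1/4988) = 197*(1/4988) = 197/4988 ≈ 0.039495)
P/(-6872) = (197/4988)/(-6872) = (197/4988)*(-1/6872) = -197/34277536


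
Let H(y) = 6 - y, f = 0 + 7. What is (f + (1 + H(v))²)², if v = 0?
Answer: 3136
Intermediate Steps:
f = 7
(f + (1 + H(v))²)² = (7 + (1 + (6 - 1*0))²)² = (7 + (1 + (6 + 0))²)² = (7 + (1 + 6)²)² = (7 + 7²)² = (7 + 49)² = 56² = 3136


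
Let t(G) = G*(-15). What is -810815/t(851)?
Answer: 162163/2553 ≈ 63.519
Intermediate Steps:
t(G) = -15*G
-810815/t(851) = -810815/((-15*851)) = -810815/(-12765) = -810815*(-1/12765) = 162163/2553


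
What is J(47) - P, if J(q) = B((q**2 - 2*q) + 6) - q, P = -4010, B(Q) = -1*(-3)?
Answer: 3966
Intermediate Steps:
B(Q) = 3
J(q) = 3 - q
J(47) - P = (3 - 1*47) - 1*(-4010) = (3 - 47) + 4010 = -44 + 4010 = 3966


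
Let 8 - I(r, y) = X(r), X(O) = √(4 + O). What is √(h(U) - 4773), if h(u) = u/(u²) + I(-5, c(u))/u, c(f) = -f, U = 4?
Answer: √(-19083 - I)/2 ≈ 0.0018097 - 69.071*I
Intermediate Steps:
I(r, y) = 8 - √(4 + r)
h(u) = 1/u + (8 - I)/u (h(u) = u/(u²) + (8 - √(4 - 5))/u = u/u² + (8 - √(-1))/u = 1/u + (8 - I)/u)
√(h(U) - 4773) = √((9 - I)/4 - 4773) = √((9/4 - I/4) - 4773) = √(-19083/4 - I/4)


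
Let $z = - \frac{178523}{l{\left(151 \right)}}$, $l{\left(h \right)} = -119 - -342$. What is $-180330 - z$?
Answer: $- \frac{40035067}{223} \approx -1.7953 \cdot 10^{5}$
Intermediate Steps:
$l{\left(h \right)} = 223$ ($l{\left(h \right)} = -119 + 342 = 223$)
$z = - \frac{178523}{223} \approx -800.55$
$-180330 - z = -180330 - - \frac{178523}{223} = -180330 + \frac{178523}{223} = - \frac{40035067}{223}$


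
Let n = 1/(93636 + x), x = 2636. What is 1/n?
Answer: 96272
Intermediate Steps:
n = 1/96272 (n = 1/(93636 + 2636) = 1/96272 ≈ 1.0387e-5)
1/n = 1/(1/96272) = 96272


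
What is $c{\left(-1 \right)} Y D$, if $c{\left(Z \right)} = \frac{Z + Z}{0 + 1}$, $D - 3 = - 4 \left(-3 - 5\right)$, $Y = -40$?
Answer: $2800$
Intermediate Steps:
$D = 35$ ($D = 3 - 4 \left(-3 - 5\right) = 3 - -32 = 3 + 32 = 35$)
$c{\left(Z \right)} = 2 Z$ ($c{\left(Z \right)} = \frac{2 Z}{1} = 2 Z 1 = 2 Z$)
$c{\left(-1 \right)} Y D = 2 \left(-1\right) \left(-40\right) 35 = \left(-2\right) \left(-40\right) 35 = 80 \cdot 35 = 2800$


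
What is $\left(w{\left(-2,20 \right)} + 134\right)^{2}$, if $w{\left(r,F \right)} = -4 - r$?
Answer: $17424$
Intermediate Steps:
$\left(w{\left(-2,20 \right)} + 134\right)^{2} = \left(\left(-4 - -2\right) + 134\right)^{2} = \left(\left(-4 + 2\right) + 134\right)^{2} = \left(-2 + 134\right)^{2} = 132^{2} = 17424$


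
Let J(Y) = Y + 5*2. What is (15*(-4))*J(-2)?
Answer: -480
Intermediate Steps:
J(Y) = 10 + Y (J(Y) = Y + 10 = 10 + Y)
(15*(-4))*J(-2) = (15*(-4))*(10 - 2) = -60*8 = -480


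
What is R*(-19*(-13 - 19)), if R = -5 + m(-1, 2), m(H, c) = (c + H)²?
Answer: -2432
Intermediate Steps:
m(H, c) = (H + c)²
R = -4 (R = -5 + (-1 + 2)² = -5 + 1² = -5 + 1 = -4)
R*(-19*(-13 - 19)) = -(-76)*(-13 - 19) = -(-76)*(-32) = -4*608 = -2432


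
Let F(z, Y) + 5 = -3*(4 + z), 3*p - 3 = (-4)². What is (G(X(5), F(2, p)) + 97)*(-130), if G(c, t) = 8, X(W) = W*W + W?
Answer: -13650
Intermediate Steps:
p = 19/3 (p = 1 + (⅓)*(-4)² = 1 + (⅓)*16 = 1 + 16/3 = 19/3 ≈ 6.3333)
F(z, Y) = -17 - 3*z (F(z, Y) = -5 - 3*(4 + z) = -5 + (-12 - 3*z) = -17 - 3*z)
X(W) = W + W² (X(W) = W² + W = W + W²)
(G(X(5), F(2, p)) + 97)*(-130) = (8 + 97)*(-130) = 105*(-130) = -13650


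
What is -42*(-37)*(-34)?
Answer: -52836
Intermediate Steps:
-42*(-37)*(-34) = 1554*(-34) = -52836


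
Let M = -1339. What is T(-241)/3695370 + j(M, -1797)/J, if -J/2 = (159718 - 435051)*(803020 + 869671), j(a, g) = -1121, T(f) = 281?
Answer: 64705822242529/850945841163546555 ≈ 7.6040e-5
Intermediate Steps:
J = 921094062206 (J = -2*(159718 - 435051)*(803020 + 869671) = -(-550666)*1672691 = -2*(-460547031103) = 921094062206)
T(-241)/3695370 + j(M, -1797)/J = 281/3695370 - 1121/921094062206 = 64705822242529/850945841163546555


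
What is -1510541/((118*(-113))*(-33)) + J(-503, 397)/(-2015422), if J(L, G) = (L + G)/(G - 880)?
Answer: -245072401619533/71389816552362 ≈ -3.4329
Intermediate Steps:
J(L, G) = (G + L)/(-880 + G)
-1510541/((118*(-113))*(-33)) + J(-503, 397)/(-2015422) = -1510541/((118*(-113))*(-33)) + ((397 - 503)/(-880 + 397))/(-2015422) = -1510541/((-13334*(-33))) + (-106/(-483))*(-1/2015422) = -1510541/440022 - 1/483*(-106)*(-1/2015422) = -1510541*1/440022 + (106/483)*(-1/2015422) = -1510541/440022 - 53/486724413 = -245072401619533/71389816552362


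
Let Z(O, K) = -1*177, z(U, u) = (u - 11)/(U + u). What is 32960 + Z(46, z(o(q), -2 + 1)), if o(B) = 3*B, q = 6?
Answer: 32783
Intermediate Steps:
z(U, u) = (-11 + u)/(U + u)
Z(O, K) = -177
32960 + Z(46, z(o(q), -2 + 1)) = 32960 - 177 = 32783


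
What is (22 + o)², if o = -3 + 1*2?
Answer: 441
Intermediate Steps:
o = -1 (o = -3 + 2 = -1)
(22 + o)² = (22 - 1)² = 21² = 441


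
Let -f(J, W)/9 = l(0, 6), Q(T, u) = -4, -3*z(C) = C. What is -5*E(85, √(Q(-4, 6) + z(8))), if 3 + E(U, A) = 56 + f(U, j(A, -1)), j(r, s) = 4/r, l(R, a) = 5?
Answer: -40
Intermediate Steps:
z(C) = -C/3
f(J, W) = -45 (f(J, W) = -9*5 = -45)
E(U, A) = 8 (E(U, A) = -3 + (56 - 45) = -3 + 11 = 8)
-5*E(85, √(Q(-4, 6) + z(8))) = -5*8 = -40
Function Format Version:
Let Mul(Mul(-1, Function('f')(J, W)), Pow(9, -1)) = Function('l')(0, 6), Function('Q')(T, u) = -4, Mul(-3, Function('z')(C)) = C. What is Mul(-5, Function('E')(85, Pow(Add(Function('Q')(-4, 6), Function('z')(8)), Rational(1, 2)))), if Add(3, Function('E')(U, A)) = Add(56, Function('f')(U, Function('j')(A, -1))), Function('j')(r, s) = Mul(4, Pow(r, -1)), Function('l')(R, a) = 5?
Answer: -40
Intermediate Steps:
Function('z')(C) = Mul(Rational(-1, 3), C)
Function('f')(J, W) = -45 (Function('f')(J, W) = Mul(-9, 5) = -45)
Function('E')(U, A) = 8 (Function('E')(U, A) = Add(-3, Add(56, -45)) = Add(-3, 11) = 8)
Mul(-5, Function('E')(85, Pow(Add(Function('Q')(-4, 6), Function('z')(8)), Rational(1, 2)))) = Mul(-5, 8) = -40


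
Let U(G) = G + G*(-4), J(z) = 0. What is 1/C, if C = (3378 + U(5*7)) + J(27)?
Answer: 1/3273 ≈ 0.00030553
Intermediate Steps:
U(G) = -3*G (U(G) = G - 4*G = -3*G)
C = 3273 (C = (3378 - 15*7) + 0 = (3378 - 3*35) + 0 = (3378 - 105) + 0 = 3273 + 0 = 3273)
1/C = 1/3273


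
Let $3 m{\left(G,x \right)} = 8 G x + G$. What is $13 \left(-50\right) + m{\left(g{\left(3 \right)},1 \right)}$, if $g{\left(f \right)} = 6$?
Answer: $-632$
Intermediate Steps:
$m{\left(G,x \right)} = \frac{G}{3} + \frac{8 G x}{3}$ ($m{\left(G,x \right)} = \frac{8 G x + G}{3} = \frac{G + 8 G x}{3} = \frac{G}{3} + \frac{8 G x}{3}$)
$13 \left(-50\right) + m{\left(g{\left(3 \right)},1 \right)} = 13 \left(-50\right) + \frac{1}{3} \cdot 6 \left(1 + 8 \cdot 1\right) = -650 + \frac{1}{3} \cdot 6 \left(1 + 8\right) = -650 + \frac{1}{3} \cdot 6 \cdot 9 = -650 + 18 = -632$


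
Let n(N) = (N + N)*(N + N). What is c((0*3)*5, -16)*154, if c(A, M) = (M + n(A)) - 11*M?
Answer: 24640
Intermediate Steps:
n(N) = 4*N**2 (n(N) = (2*N)*(2*N) = 4*N**2)
c(A, M) = -10*M + 4*A**2 (c(A, M) = (M + 4*A**2) - 11*M = -10*M + 4*A**2)
c((0*3)*5, -16)*154 = (-10*(-16) + 4*((0*3)*5)**2)*154 = (160 + 4*(0*5)**2)*154 = (160 + 4*0**2)*154 = (160 + 4*0)*154 = (160 + 0)*154 = 160*154 = 24640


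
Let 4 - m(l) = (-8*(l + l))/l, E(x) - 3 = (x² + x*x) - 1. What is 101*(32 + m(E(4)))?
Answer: 5252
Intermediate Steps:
E(x) = 2 + 2*x² (E(x) = 3 + ((x² + x*x) - 1) = 3 + ((x² + x²) - 1) = 3 + (2*x² - 1) = 3 + (-1 + 2*x²) = 2 + 2*x²)
m(l) = 20 (m(l) = 4 - (-8*(l + l))/l = 4 - (-16*l)/l = 4 - 1*(-16) = 4 + 16 = 20)
101*(32 + m(E(4))) = 101*(32 + 20) = 101*52 = 5252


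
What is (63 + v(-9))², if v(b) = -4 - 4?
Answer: 3025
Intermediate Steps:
v(b) = -8
(63 + v(-9))² = (63 - 8)² = 55² = 3025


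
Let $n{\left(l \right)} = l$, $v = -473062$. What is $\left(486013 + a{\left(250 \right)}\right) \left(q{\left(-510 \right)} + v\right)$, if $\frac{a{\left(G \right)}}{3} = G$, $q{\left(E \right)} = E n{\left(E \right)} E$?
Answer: $-64799867791306$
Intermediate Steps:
$q{\left(E \right)} = E^{3}$ ($q{\left(E \right)} = E E E = E^{2} E = E^{3}$)
$a{\left(G \right)} = 3 G$
$\left(486013 + a{\left(250 \right)}\right) \left(q{\left(-510 \right)} + v\right) = \left(486013 + 3 \cdot 250\right) \left(\left(-510\right)^{3} - 473062\right) = \left(486013 + 750\right) \left(-132651000 - 473062\right) = 486763 \left(-133124062\right) = -64799867791306$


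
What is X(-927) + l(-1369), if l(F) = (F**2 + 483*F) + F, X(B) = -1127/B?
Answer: 1123121882/927 ≈ 1.2116e+6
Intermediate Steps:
l(F) = F**2 + 484*F
X(-927) + l(-1369) = -1127/(-927) - 1369*(484 - 1369) = -1127*(-1/927) - 1369*(-885) = 1127/927 + 1211565 = 1123121882/927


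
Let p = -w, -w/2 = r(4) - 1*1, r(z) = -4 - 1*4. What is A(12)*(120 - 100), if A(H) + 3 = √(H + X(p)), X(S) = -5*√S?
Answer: -60 + 20*√(12 - 15*I*√2) ≈ 25.29 - 49.744*I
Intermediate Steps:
r(z) = -8 (r(z) = -4 - 4 = -8)
w = 18 (w = -2*(-8 - 1*1) = -2*(-8 - 1) = -2*(-9) = 18)
p = -18 (p = -1*18 = -18)
A(H) = -3 + √(H - 15*I*√2)
A(12)*(120 - 100) = (-3 + √(12 - 15*I*√2))*(120 - 100) = (-3 + √(12 - 15*I*√2))*20 = -60 + 20*√(12 - 15*I*√2)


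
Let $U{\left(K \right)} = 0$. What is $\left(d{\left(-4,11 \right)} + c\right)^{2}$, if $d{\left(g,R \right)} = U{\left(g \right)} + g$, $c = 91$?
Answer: $7569$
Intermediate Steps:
$d{\left(g,R \right)} = g$ ($d{\left(g,R \right)} = 0 + g = g$)
$\left(d{\left(-4,11 \right)} + c\right)^{2} = \left(-4 + 91\right)^{2} = 87^{2} = 7569$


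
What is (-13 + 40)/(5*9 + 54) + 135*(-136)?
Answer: -201957/11 ≈ -18360.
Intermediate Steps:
(-13 + 40)/(5*9 + 54) + 135*(-136) = 27/(45 + 54) - 18360 = 27/99 - 18360 = 27*(1/99) - 18360 = 3/11 - 18360 = -201957/11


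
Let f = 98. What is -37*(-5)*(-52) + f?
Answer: -9522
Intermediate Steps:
-37*(-5)*(-52) + f = -37*(-5)*(-52) + 98 = 185*(-52) + 98 = -9620 + 98 = -9522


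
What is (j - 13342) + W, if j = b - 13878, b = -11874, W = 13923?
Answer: -25171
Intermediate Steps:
j = -25752 (j = -11874 - 13878 = -25752)
(j - 13342) + W = (-25752 - 13342) + 13923 = -39094 + 13923 = -25171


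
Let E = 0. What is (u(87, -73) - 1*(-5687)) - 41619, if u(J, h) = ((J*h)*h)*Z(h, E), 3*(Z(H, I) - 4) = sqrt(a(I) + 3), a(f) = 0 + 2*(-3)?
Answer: 1818560 + 154541*I*sqrt(3) ≈ 1.8186e+6 + 2.6767e+5*I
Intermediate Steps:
a(f) = -6 (a(f) = 0 - 6 = -6)
Z(H, I) = 4 + I*sqrt(3)/3 (Z(H, I) = 4 + sqrt(-6 + 3)/3 = 4 + sqrt(-3)/3 = 4 + (I*sqrt(3))/3 = 4 + I*sqrt(3)/3)
u(J, h) = J*h**2*(4 + I*sqrt(3)/3) (u(J, h) = ((J*h)*h)*(4 + I*sqrt(3)/3) = (J*h**2)*(4 + I*sqrt(3)/3) = J*h**2*(4 + I*sqrt(3)/3))
(u(87, -73) - 1*(-5687)) - 41619 = ((1/3)*87*(-73)**2*(12 + I*sqrt(3)) - 1*(-5687)) - 41619 = ((1/3)*87*5329*(12 + I*sqrt(3)) + 5687) - 41619 = ((1854492 + 154541*I*sqrt(3)) + 5687) - 41619 = (1860179 + 154541*I*sqrt(3)) - 41619 = 1818560 + 154541*I*sqrt(3)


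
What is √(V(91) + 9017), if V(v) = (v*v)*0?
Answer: √9017 ≈ 94.958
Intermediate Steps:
V(v) = 0 (V(v) = v²*0 = 0)
√(V(91) + 9017) = √(0 + 9017) = √9017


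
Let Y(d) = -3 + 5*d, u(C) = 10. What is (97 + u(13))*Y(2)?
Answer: 749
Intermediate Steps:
(97 + u(13))*Y(2) = (97 + 10)*(-3 + 5*2) = 107*(-3 + 10) = 107*7 = 749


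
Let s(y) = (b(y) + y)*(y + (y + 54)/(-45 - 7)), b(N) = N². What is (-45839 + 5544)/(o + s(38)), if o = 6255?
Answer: -40295/59949 ≈ -0.67215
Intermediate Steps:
s(y) = (-27/26 + 51*y/52)*(y + y²) (s(y) = (y² + y)*(y + (y + 54)/(-45 - 7)) = (y + y²)*(y + (54 + y)/(-52)) = (y + y²)*(y + (54 + y)*(-1/52)) = (y + y²)*(y + (-27/26 - y/52)) = (y + y²)*(-27/26 + 51*y/52) = (-27/26 + 51*y/52)*(y + y²))
(-45839 + 5544)/(o + s(38)) = (-45839 + 5544)/(6255 + (3/52)*38*(-18 - 1*38 + 17*38²)) = -40295/(6255 + (3/52)*38*(-18 - 38 + 17*1444)) = -40295/(6255 + (3/52)*38*(-18 - 38 + 24548)) = -40295/(6255 + (3/52)*38*24492) = -40295/(6255 + 53694) = -40295/59949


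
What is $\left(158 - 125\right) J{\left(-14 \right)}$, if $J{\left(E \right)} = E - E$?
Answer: $0$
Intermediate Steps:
$J{\left(E \right)} = 0$
$\left(158 - 125\right) J{\left(-14 \right)} = \left(158 - 125\right) 0 = 33 \cdot 0 = 0$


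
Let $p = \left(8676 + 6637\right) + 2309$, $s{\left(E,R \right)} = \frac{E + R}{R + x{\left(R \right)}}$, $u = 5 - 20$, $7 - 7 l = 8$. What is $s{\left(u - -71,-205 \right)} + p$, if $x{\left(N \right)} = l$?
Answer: $\frac{25306235}{1436} \approx 17623.0$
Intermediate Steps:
$l = - \frac{1}{7}$ ($l = 1 - \frac{8}{7} = - \frac{1}{7} \approx -0.14286$)
$x{\left(N \right)} = - \frac{1}{7}$
$u = -15$ ($u = 5 - 20 = -15$)
$s{\left(E,R \right)} = \frac{E + R}{- \frac{1}{7} + R}$ ($s{\left(E,R \right)} = \frac{E + R}{R - \frac{1}{7}} = \frac{E + R}{- \frac{1}{7} + R}$)
$p = 17622$ ($p = 15313 + 2309 = 17622$)
$s{\left(u - -71,-205 \right)} + p = \frac{7 \left(\left(-15 - -71\right) - 205\right)}{-1 + 7 \left(-205\right)} + 17622 = \frac{7 \left(\left(-15 + 71\right) - 205\right)}{-1 - 1435} + 17622 = \frac{7 \left(56 - 205\right)}{-1436} + 17622 = 7 \left(- \frac{1}{1436}\right) \left(-149\right) + 17622 = \frac{1043}{1436} + 17622 = \frac{25306235}{1436}$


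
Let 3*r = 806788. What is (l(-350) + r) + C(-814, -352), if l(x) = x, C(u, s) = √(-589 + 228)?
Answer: 805738/3 + 19*I ≈ 2.6858e+5 + 19.0*I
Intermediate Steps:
r = 806788/3 (r = (⅓)*806788 = 806788/3 ≈ 2.6893e+5)
C(u, s) = 19*I (C(u, s) = √(-361) = 19*I)
(l(-350) + r) + C(-814, -352) = (-350 + 806788/3) + 19*I = 805738/3 + 19*I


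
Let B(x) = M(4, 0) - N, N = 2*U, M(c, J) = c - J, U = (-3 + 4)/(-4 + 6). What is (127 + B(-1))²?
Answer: 16900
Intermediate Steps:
U = ½ (U = 1/2 = 1*(½) = ½ ≈ 0.50000)
N = 1 (N = 2*(½) = 1)
B(x) = 3 (B(x) = (4 - 1*0) - 1*1 = (4 + 0) - 1 = 4 - 1 = 3)
(127 + B(-1))² = (127 + 3)² = 130² = 16900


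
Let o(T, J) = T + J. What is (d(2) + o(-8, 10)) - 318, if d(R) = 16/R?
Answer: -308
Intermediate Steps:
o(T, J) = J + T
(d(2) + o(-8, 10)) - 318 = (16/2 + (10 - 8)) - 318 = (16*(½) + 2) - 318 = (8 + 2) - 318 = 10 - 318 = -308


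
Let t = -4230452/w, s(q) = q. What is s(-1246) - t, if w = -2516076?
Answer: -784815287/629019 ≈ -1247.7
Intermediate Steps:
t = 1057613/629019 (t = -4230452/(-2516076) = -4230452*(-1/2516076) = 1057613/629019 ≈ 1.6814)
s(-1246) - t = -1246 - 1*1057613/629019 = -1246 - 1057613/629019 = -784815287/629019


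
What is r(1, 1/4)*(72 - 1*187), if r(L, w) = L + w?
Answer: -575/4 ≈ -143.75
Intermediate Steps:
r(1, 1/4)*(72 - 1*187) = (1 + 1/4)*(72 - 1*187) = (1 + ¼)*(72 - 187) = (5/4)*(-115) = -575/4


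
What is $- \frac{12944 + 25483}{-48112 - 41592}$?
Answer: $\frac{38427}{89704} \approx 0.42838$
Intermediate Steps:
$- \frac{12944 + 25483}{-48112 - 41592} = - \frac{38427}{-89704} = - \frac{38427 \left(-1\right)}{89704} = \left(-1\right) \left(- \frac{38427}{89704}\right) = \frac{38427}{89704}$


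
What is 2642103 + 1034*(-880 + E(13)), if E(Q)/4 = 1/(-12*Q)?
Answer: 67554103/39 ≈ 1.7322e+6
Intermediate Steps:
E(Q) = -1/(3*Q) (E(Q) = 4/((-12*Q)) = 4*(-1/(12*Q)) = -1/(3*Q))
2642103 + 1034*(-880 + E(13)) = 2642103 + 1034*(-880 - ⅓/13) = 2642103 + 1034*(-880 - ⅓*1/13) = 2642103 + 1034*(-880 - 1/39) = 2642103 + 1034*(-34321/39) = 2642103 - 35487914/39 = 67554103/39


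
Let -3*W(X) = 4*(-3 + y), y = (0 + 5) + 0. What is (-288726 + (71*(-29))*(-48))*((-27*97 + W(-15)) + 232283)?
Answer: -43611309232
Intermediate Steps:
y = 5 (y = 5 + 0 = 5)
W(X) = -8/3 (W(X) = -4*(-3 + 5)/3 = -4*2/3 = -1/3*8 = -8/3)
(-288726 + (71*(-29))*(-48))*((-27*97 + W(-15)) + 232283) = (-288726 + (71*(-29))*(-48))*((-27*97 - 8/3) + 232283) = (-288726 - 2059*(-48))*((-2619 - 8/3) + 232283) = (-288726 + 98832)*(-7865/3 + 232283) = -189894*688984/3 = -43611309232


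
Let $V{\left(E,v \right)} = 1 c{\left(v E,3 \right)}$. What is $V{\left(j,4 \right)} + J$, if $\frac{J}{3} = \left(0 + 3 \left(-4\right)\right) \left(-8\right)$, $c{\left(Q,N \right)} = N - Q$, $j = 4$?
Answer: $275$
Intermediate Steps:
$V{\left(E,v \right)} = 3 - E v$ ($V{\left(E,v \right)} = 1 \left(3 - v E\right) = 1 \left(3 - E v\right) = 3 - E v$)
$J = 288$ ($J = 3 \left(0 + 3 \left(-4\right)\right) \left(-8\right) = 3 \left(0 - 12\right) \left(-8\right) = 3 \left(\left(-12\right) \left(-8\right)\right) = 3 \cdot 96 = 288$)
$V{\left(j,4 \right)} + J = \left(3 - 4 \cdot 4\right) + 288 = \left(3 - 16\right) + 288 = -13 + 288 = 275$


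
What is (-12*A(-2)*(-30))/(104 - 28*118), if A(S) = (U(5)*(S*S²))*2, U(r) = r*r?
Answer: 45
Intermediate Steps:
U(r) = r²
A(S) = 50*S³ (A(S) = (5²*(S*S²))*2 = (25*S³)*2 = 50*S³)
(-12*A(-2)*(-30))/(104 - 28*118) = (-600*(-2)³*(-30))/(104 - 28*118) = (-600*(-8)*(-30))/(104 - 3304) = (-12*(-400)*(-30))/(-3200) = (4800*(-30))*(-1/3200) = -144000*(-1/3200) = 45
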